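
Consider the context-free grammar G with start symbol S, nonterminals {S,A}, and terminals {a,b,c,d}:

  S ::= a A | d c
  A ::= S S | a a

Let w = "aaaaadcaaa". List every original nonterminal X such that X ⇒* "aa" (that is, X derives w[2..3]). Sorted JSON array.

Convert to CNF:
  S -> T0 A | T1 T2
  A -> S S | T0 T0
  T0 -> a
  T1 -> d
  T2 -> c

CYK fill (cells [i..j] with 2 ≤ i ≤ j ≤ 3 only):
  cell(2,2) a: {T0}  orig:{}
  cell(3,3) a: {T0}  orig:{}
  cell(2,3) aa: {A}

Original NTs in T[2,3] deriving "aa": ["A"]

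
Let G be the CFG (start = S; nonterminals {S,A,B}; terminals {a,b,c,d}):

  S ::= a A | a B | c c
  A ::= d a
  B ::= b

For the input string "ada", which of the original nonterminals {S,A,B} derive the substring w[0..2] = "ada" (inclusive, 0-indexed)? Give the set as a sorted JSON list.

CNF form of G:
  S -> T1 A | T1 B | T2 T2
  A -> T0 T1
  B -> b
  T0 -> d
  T1 -> a
  T2 -> c

CYK table (by increasing span) — only the sub-triangle for w[0..2]:
  [0..0]={T1}  "a"  orig:{}
  [1..1]={T0}  "d"  orig:{}
  [2..2]={T1}  "a"  orig:{}
  [0..1]=∅  "ad"
  [1..2]={A}  "da"
  [0..2]={S}  "ada"

Original NTs in T[0,2] deriving "ada": ["S"]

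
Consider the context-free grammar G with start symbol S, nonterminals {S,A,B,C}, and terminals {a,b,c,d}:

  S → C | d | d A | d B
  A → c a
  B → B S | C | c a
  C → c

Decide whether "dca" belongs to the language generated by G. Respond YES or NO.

Convert to CNF:
  S -> T2 A | T2 B | c | d
  A -> T0 T1
  B -> B S | T0 T1 | c
  C -> c
  T0 -> c
  T1 -> a
  T2 -> d

Fill CYK table bottom-up:
  [0..0]={S,T2}  "d"  orig:{S}
  [1..1]={B,C,S,T0}  "c"  orig:{B,C,S}
  [2..2]={T1}  "a"  orig:{}
  [0..1]={S}  "dc"
  [1..2]={A,B}  "ca"
  [0..2]={S}  "dca"

S ∈ T[0,2] ⇒ YES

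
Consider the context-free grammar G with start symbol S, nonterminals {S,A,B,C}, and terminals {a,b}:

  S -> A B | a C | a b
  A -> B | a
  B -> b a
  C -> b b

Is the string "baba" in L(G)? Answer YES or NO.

Convert to CNF:
  S -> A B | T1 C | T1 T0
  A -> T0 T1 | a
  B -> T0 T1
  C -> T0 T0
  T0 -> b
  T1 -> a

Fill CYK table bottom-up:
  cell(0,0) b: {T0}  orig:{}
  cell(1,1) a: {A,T1}  orig:{A}
  cell(2,2) b: {T0}  orig:{}
  cell(3,3) a: {A,T1}  orig:{A}
  cell(0,1) ba: {A,B}
  cell(1,2) ab: {S}
  cell(2,3) ba: {A,B}
  cell(0,2) bab: ∅
  cell(1,3) aba: {S}
  cell(0,3) baba: {S}

S ∈ T[0,3] ⇒ YES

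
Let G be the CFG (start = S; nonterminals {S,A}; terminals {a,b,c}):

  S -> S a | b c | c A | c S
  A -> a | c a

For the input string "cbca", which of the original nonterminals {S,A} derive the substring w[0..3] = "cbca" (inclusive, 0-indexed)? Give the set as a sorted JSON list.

CNF form of G:
  S -> S T1 | T0 A | T0 S | T2 T0
  A -> T0 T1 | a
  T0 -> c
  T1 -> a
  T2 -> b

CYK fill (cells [i..j] with 0 ≤ i ≤ j ≤ 3 only):
  cell(0,0) c: {T0}  orig:{}
  cell(1,1) b: {T2}  orig:{}
  cell(2,2) c: {T0}  orig:{}
  cell(3,3) a: {A,T1}  orig:{A}
  cell(0,1) cb: ∅
  cell(1,2) bc: {S}
  cell(2,3) ca: {A,S}
  cell(0,2) cbc: {S}
  cell(1,3) bca: {S}
  cell(0,3) cbca: {S}

Original NTs in T[0,3] deriving "cbca": ["S"]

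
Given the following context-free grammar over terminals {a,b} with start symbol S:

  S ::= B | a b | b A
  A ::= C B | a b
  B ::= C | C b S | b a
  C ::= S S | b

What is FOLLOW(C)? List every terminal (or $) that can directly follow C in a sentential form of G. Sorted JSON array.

Compute FIRST by fixpoint:
pass 1:
  A via A→a b: +{a}
  B via B→b a: +{b}
  C via C→b: +{b}
  S via S→B: +{b}
  S via S→a b: +{a}
  FIRST[S]={a,b}  FIRST[A]={a}  FIRST[B]={b}  FIRST[C]={b}
pass 2:
  A via A→C B: +{b}
  C via C→S S: +{a}
  FIRST[S]={a,b}  FIRST[A]={a,b}  FIRST[B]={b}  FIRST[C]={a,b}
pass 3:
  B via B→C: +{a}
  FIRST[S]={a,b}  FIRST[A]={a,b}  FIRST[B]={a,b}  FIRST[C]={a,b}
pass 4: (no change)
  FIRST[S]={a,b}  FIRST[A]={a,b}  FIRST[B]={a,b}  FIRST[C]={a,b}

FOLLOW iteration:
initialize: $ ∈ FOLLOW(S)
round 1:
  A→C B: FOLLOW(C) ⊇ FIRST(B) = {a,b}; new: +{a,b}
  C→S S: FOLLOW(S) ⊇ FIRST(S) = {a,b}; new: +{a,b}
  S→B: FOLLOW(B) ⊇ FOLLOW(S) ⊇ {$,a,b}; new: +{$,a,b}
  S→b A: FOLLOW(A) ⊇ FOLLOW(S) ⊇ {$,a,b}; new: +{$,a,b}
  FOLLOW[S]={$,a,b}  FOLLOW[A]={$,a,b}  FOLLOW[B]={$,a,b}  FOLLOW[C]={a,b}
round 2:
  B→C: FOLLOW(C) ⊇ FOLLOW(B) ⊇ {$,a,b}; new: +{$}
  FOLLOW[S]={$,a,b}  FOLLOW[A]={$,a,b}  FOLLOW[B]={$,a,b}  FOLLOW[C]={$,a,b}
round 3: (stable)
  FOLLOW[S]={$,a,b}  FOLLOW[A]={$,a,b}  FOLLOW[B]={$,a,b}  FOLLOW[C]={$,a,b}

FOLLOW(C) = ["$", "a", "b"]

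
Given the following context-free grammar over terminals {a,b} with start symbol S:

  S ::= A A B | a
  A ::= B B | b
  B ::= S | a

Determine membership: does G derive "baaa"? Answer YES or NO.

CNF form of G:
  S -> A X1 | a
  A -> B B | b
  B -> A X0 | a
  X0 -> A B
  X1 -> A B

Fill CYK table bottom-up:
  cell(0,0) b: {A}
  cell(1,1) a: {B,S}
  cell(2,2) a: {B,S}
  cell(3,3) a: {B,S}
  cell(0,1) ba: {X0,X1}  orig:{}
  cell(1,2) aa: {A}
  cell(2,3) aa: {A}
  cell(0,2) baa: ∅
  cell(1,3) aaa: {X0,X1}  orig:{}
  cell(0,3) baaa: {B,S}

S ∈ T[0,3] ⇒ YES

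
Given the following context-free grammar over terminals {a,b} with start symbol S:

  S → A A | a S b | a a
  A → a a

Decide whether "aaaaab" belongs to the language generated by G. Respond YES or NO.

CNF form of G:
  S -> A A | T0 T0 | T0 X2
  A -> T0 T0
  T0 -> a
  T1 -> b
  X2 -> S T1

Fill CYK table bottom-up:
  T[0,0] 'a' = {T0}  orig:{}
  T[1,1] 'a' = {T0}  orig:{}
  T[2,2] 'a' = {T0}  orig:{}
  T[3,3] 'a' = {T0}  orig:{}
  T[4,4] 'a' = {T0}  orig:{}
  T[5,5] 'b' = {T1}  orig:{}
  T[0,1] 'aa' = {A,S}
  T[1,2] 'aa' = {A,S}
  T[2,3] 'aa' = {A,S}
  T[3,4] 'aa' = {A,S}
  T[4,5] 'ab' = ∅
  T[0,2] 'aaa' = ∅
  T[1,3] 'aaa' = ∅
  T[2,4] 'aaa' = ∅
  T[3,5] 'aab' = {X2}  orig:{}
  T[0,3] 'aaaa' = {S}
  T[1,4] 'aaaa' = {S}
  T[2,5] 'aaab' = {S}
  T[0,4] 'aaaaa' = ∅
  T[1,5] 'aaaab' = {X2}  orig:{}
  T[0,5] 'aaaaab' = {S}

S ∈ T[0,5] ⇒ YES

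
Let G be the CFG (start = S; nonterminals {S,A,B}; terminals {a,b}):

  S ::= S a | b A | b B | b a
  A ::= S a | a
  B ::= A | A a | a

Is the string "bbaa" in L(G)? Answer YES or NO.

CNF form of G:
  S -> S T0 | T1 A | T1 B | T1 T0
  A -> S T0 | a
  B -> A T0 | S T0 | a
  T0 -> a
  T1 -> b

Fill CYK table bottom-up:
  T[0,0] 'b' = {T1}  orig:{}
  T[1,1] 'b' = {T1}  orig:{}
  T[2,2] 'a' = {A,B,T0}  orig:{A,B}
  T[3,3] 'a' = {A,B,T0}  orig:{A,B}
  T[0,1] 'bb' = ∅
  T[1,2] 'ba' = {S}
  T[2,3] 'aa' = {B}
  T[0,2] 'bba' = ∅
  T[1,3] 'baa' = {A,B,S}
  T[0,3] 'bbaa' = {S}

S ∈ T[0,3] ⇒ YES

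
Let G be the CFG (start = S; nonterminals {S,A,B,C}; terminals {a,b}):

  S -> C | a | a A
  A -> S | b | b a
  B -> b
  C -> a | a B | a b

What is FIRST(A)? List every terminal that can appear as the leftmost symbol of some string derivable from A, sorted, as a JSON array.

FIRST sets, iterate to fixpoint:
[1]
  A via A→b: +{b}
  B via B→b: +{b}
  C via C→a: +{a}
  S via S→C: +{a}
  FIRST(S)={a}  FIRST(A)={b}  FIRST(B)={b}  FIRST(C)={a}
[2]
  A via A→S: +{a}
  FIRST(S)={a}  FIRST(A)={a,b}  FIRST(B)={b}  FIRST(C)={a}
[3] (stable)
  FIRST(S)={a}  FIRST(A)={a,b}  FIRST(B)={b}  FIRST(C)={a}

FIRST(A) = ["a", "b"]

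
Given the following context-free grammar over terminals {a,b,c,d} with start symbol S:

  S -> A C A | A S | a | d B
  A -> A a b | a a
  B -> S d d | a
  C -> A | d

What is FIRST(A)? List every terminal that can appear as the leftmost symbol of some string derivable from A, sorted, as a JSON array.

FIRST sets, iterate to fixpoint:
[1]
  A via A→a a: +{a}
  B via B→a: +{a}
  C via C→A: +{a}
  C via C→d: +{d}
  S via S→A C A: +{a}
  S via S→d B: +{d}
  S: {a,d}  A: {a}  B: {a}  C: {a,d}
[2]
  B via B→S d d: +{d}
  S: {a,d}  A: {a}  B: {a,d}  C: {a,d}
[3] (no change)
  S: {a,d}  A: {a}  B: {a,d}  C: {a,d}

FIRST(A) = ["a"]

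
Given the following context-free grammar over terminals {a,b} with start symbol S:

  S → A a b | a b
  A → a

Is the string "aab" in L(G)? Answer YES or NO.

Convert to CNF:
  S -> A X2 | T0 T1
  A -> a
  T0 -> a
  T1 -> b
  X2 -> T0 T1

CYK table (by increasing span):
  cell(0,0) a: {A,T0}  orig:{A}
  cell(1,1) a: {A,T0}  orig:{A}
  cell(2,2) b: {T1}  orig:{}
  cell(0,1) aa: ∅
  cell(1,2) ab: {S,X2}  orig:{S}
  cell(0,2) aab: {S}

S ∈ T[0,2] ⇒ YES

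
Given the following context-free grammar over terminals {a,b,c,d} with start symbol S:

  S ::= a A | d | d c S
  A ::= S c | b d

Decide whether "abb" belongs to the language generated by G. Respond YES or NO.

Convert to CNF:
  S -> T2 X4 | T3 A | d
  A -> S T0 | T1 T2
  T0 -> c
  T1 -> b
  T2 -> d
  T3 -> a
  X4 -> T0 S

Fill CYK table bottom-up:
  cell(0,0) a: {T3}  orig:{}
  cell(1,1) b: {T1}  orig:{}
  cell(2,2) b: {T1}  orig:{}
  cell(0,1) ab: ∅
  cell(1,2) bb: ∅
  cell(0,2) abb: ∅

S ∉ T[0,2] ⇒ NO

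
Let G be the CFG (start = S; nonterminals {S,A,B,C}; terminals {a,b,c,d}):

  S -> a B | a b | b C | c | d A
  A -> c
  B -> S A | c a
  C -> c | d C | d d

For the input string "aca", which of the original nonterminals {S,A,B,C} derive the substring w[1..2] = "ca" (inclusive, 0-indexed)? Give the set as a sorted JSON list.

CNF form of G:
  S -> T1 B | T1 T3 | T2 A | T3 C | c
  A -> c
  B -> S A | T0 T1
  C -> T2 C | T2 T2 | c
  T0 -> c
  T1 -> a
  T2 -> d
  T3 -> b

Fill CYK table bottom-up — only the sub-triangle for w[1..2]:
  [1..1]={A,C,S,T0}  "c"  orig:{A,C,S}
  [2..2]={T1}  "a"  orig:{}
  [1..2]={B}  "ca"

Original NTs in T[1,2] deriving "ca": ["B"]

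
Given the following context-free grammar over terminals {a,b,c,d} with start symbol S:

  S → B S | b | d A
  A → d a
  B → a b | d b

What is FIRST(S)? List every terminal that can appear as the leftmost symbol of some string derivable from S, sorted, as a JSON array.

FIRST iteration:
iter 1:
  A via A→d a: +{d}
  B via B→a b: +{a}
  B via B→d b: +{d}
  S via S→B S: +{a,d}
  S via S→b: +{b}
  FIRST[S]={a,b,d}  FIRST[A]={d}  FIRST[B]={a,d}
iter 2: — fixpoint
  FIRST[S]={a,b,d}  FIRST[A]={d}  FIRST[B]={a,d}

FIRST(S) = ["a", "b", "d"]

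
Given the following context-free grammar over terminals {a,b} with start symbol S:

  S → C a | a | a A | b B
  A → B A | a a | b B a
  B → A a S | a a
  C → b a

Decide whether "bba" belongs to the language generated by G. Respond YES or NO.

Convert to CNF:
  S -> C T0 | T0 A | T1 B | a
  A -> B A | T0 T0 | T1 X2
  B -> A X3 | T0 T0
  C -> T1 T0
  T0 -> a
  T1 -> b
  X2 -> B T0
  X3 -> T0 S

Fill CYK table bottom-up:
  [0..0]={T1}  "b"  orig:{}
  [1..1]={T1}  "b"  orig:{}
  [2..2]={S,T0}  "a"  orig:{S}
  [0..1]=∅  "bb"
  [1..2]={C}  "ba"
  [0..2]=∅  "bba"

S ∉ T[0,2] ⇒ NO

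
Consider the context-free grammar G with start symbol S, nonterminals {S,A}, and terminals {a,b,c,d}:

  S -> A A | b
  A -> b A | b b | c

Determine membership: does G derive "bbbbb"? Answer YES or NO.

Convert to CNF:
  S -> A A | b
  A -> T0 A | T0 T0 | c
  T0 -> b

Fill CYK table bottom-up:
  T[0,0] 'b' = {S,T0}  orig:{S}
  T[1,1] 'b' = {S,T0}  orig:{S}
  T[2,2] 'b' = {S,T0}  orig:{S}
  T[3,3] 'b' = {S,T0}  orig:{S}
  T[4,4] 'b' = {S,T0}  orig:{S}
  T[0,1] 'bb' = {A}
  T[1,2] 'bb' = {A}
  T[2,3] 'bb' = {A}
  T[3,4] 'bb' = {A}
  T[0,2] 'bbb' = {A}
  T[1,3] 'bbb' = {A}
  T[2,4] 'bbb' = {A}
  T[0,3] 'bbbb' = {A,S}
  T[1,4] 'bbbb' = {A,S}
  T[0,4] 'bbbbb' = {A,S}

S ∈ T[0,4] ⇒ YES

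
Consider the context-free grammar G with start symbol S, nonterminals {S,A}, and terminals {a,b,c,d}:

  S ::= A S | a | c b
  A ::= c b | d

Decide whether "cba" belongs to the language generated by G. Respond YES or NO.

Convert to CNF:
  S -> A S | T0 T1 | a
  A -> T0 T1 | d
  T0 -> c
  T1 -> b

CYK fill:
  T[0,0] 'c' = {T0}  orig:{}
  T[1,1] 'b' = {T1}  orig:{}
  T[2,2] 'a' = {S}
  T[0,1] 'cb' = {A,S}
  T[1,2] 'ba' = ∅
  T[0,2] 'cba' = {S}

S ∈ T[0,2] ⇒ YES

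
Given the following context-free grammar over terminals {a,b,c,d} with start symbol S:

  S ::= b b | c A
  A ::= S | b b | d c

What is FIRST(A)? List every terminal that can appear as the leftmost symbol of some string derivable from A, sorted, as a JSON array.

FIRST iteration:
iter 1:
  A via A→b b: +{b}
  A via A→d c: +{d}
  S via S→b b: +{b}
  S via S→c A: +{c}
  S: {b,c}  A: {b,d}
iter 2:
  A via A→S: +{c}
  S: {b,c}  A: {b,c,d}
iter 3: (no change)
  S: {b,c}  A: {b,c,d}

FIRST(A) = ["b", "c", "d"]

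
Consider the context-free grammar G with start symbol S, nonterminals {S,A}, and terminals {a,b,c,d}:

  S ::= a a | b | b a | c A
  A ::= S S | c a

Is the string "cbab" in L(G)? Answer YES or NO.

CNF form of G:
  S -> T0 A | T1 T1 | T2 T1 | b
  A -> S S | T0 T1
  T0 -> c
  T1 -> a
  T2 -> b

Fill CYK table bottom-up:
  T[0,0] 'c' = {T0}  orig:{}
  T[1,1] 'b' = {S,T2}  orig:{S}
  T[2,2] 'a' = {T1}  orig:{}
  T[3,3] 'b' = {S,T2}  orig:{S}
  T[0,1] 'cb' = ∅
  T[1,2] 'ba' = {S}
  T[2,3] 'ab' = ∅
  T[0,2] 'cba' = ∅
  T[1,3] 'bab' = {A}
  T[0,3] 'cbab' = {S}

S ∈ T[0,3] ⇒ YES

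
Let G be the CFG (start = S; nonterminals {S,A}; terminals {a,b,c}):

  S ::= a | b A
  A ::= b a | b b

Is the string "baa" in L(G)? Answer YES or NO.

Convert to CNF:
  S -> T0 A | a
  A -> T0 T0 | T0 T1
  T0 -> b
  T1 -> a

Fill CYK table bottom-up:
  [0..0]={T0}  "b"  orig:{}
  [1..1]={S,T1}  "a"  orig:{S}
  [2..2]={S,T1}  "a"  orig:{S}
  [0..1]={A}  "ba"
  [1..2]=∅  "aa"
  [0..2]=∅  "baa"

S ∉ T[0,2] ⇒ NO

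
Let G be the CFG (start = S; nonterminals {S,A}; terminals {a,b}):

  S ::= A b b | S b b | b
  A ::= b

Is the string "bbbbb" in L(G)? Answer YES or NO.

CNF form of G:
  S -> A X1 | S X2 | b
  A -> b
  T0 -> b
  X1 -> T0 T0
  X2 -> T0 T0

Fill CYK table bottom-up:
  [0..0]={A,S,T0}  "b"  orig:{A,S}
  [1..1]={A,S,T0}  "b"  orig:{A,S}
  [2..2]={A,S,T0}  "b"  orig:{A,S}
  [3..3]={A,S,T0}  "b"  orig:{A,S}
  [4..4]={A,S,T0}  "b"  orig:{A,S}
  [0..1]={X1,X2}  "bb"  orig:{}
  [1..2]={X1,X2}  "bb"  orig:{}
  [2..3]={X1,X2}  "bb"  orig:{}
  [3..4]={X1,X2}  "bb"  orig:{}
  [0..2]={S}  "bbb"
  [1..3]={S}  "bbb"
  [2..4]={S}  "bbb"
  [0..3]=∅  "bbbb"
  [1..4]=∅  "bbbb"
  [0..4]={S}  "bbbbb"

S ∈ T[0,4] ⇒ YES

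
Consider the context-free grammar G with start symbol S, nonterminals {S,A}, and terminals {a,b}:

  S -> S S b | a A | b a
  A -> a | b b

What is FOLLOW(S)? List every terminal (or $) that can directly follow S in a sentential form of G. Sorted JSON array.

Compute FIRST by fixpoint:
[1]
  A via A→a: +{a}
  A via A→b b: +{b}
  S via S→a A: +{a}
  S via S→b a: +{b}
  FIRST(S)={a,b}  FIRST(A)={a,b}
[2] — fixpoint
  FIRST(S)={a,b}  FIRST(A)={a,b}

FOLLOW iteration:
FOLLOW(S) := {$}
iter 1:
  S→S S b: FOLLOW(S) ⊇ FIRST(S) = {a,b}; new: +{a,b}
  S→a A: FOLLOW(A) ⊇ FOLLOW(S) ⊇ {$,a,b}; new: +{$,a,b}
  FOLLOW(S)={$,a,b}  FOLLOW(A)={$,a,b}
iter 2: (stable)
  FOLLOW(S)={$,a,b}  FOLLOW(A)={$,a,b}

FOLLOW(S) = ["$", "a", "b"]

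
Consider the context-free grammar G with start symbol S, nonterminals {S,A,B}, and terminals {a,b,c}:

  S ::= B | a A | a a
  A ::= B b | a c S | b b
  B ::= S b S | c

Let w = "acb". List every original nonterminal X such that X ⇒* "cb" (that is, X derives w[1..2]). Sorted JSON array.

CNF form of G:
  S -> S X5 | T1 A | T1 T1 | c
  A -> B T0 | T0 T0 | T1 X3
  B -> S X4 | c
  T0 -> b
  T1 -> a
  T2 -> c
  X3 -> T2 S
  X4 -> T0 S
  X5 -> T0 S

CYK fill — only the sub-triangle for w[1..2]:
  [1..1]={B,S,T2}  "c"  orig:{B,S}
  [2..2]={T0}  "b"  orig:{}
  [1..2]={A}  "cb"

Original NTs in T[1,2] deriving "cb": ["A"]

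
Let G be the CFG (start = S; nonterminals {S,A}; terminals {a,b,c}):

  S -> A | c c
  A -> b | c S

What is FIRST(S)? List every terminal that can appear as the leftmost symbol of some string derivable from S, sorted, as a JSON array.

FIRST sets, iterate to fixpoint:
iter 1:
  A via A→b: +{b}
  A via A→c S: +{c}
  S via S→A: +{b,c}
  FIRST[S]={b,c}  FIRST[A]={b,c}
iter 2: done
  FIRST[S]={b,c}  FIRST[A]={b,c}

FIRST(S) = ["b", "c"]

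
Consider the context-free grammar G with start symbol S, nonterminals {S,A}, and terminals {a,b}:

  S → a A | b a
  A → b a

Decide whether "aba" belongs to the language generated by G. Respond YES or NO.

CNF form of G:
  S -> T0 T1 | T1 A
  A -> T0 T1
  T0 -> b
  T1 -> a

CYK table (by increasing span):
  cell(0,0) a: {T1}  orig:{}
  cell(1,1) b: {T0}  orig:{}
  cell(2,2) a: {T1}  orig:{}
  cell(0,1) ab: ∅
  cell(1,2) ba: {A,S}
  cell(0,2) aba: {S}

S ∈ T[0,2] ⇒ YES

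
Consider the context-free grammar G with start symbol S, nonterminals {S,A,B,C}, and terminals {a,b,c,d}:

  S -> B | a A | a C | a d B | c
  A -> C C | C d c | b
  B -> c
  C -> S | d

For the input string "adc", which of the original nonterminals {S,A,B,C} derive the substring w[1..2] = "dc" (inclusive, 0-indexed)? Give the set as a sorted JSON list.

CNF form of G:
  S -> T2 A | T2 C | T2 X5 | c
  A -> C C | C X3 | b
  B -> c
  C -> T2 A | T2 C | T2 X4 | c | d
  T0 -> d
  T1 -> c
  T2 -> a
  X3 -> T0 T1
  X4 -> T0 B
  X5 -> T0 B

CYK fill, restricted to cells inside w[1..2]:
  T[1,1] 'd' = {C,T0}  orig:{C}
  T[2,2] 'c' = {B,C,S,T1}  orig:{B,C,S}
  T[1,2] 'dc' = {A,X3,X4,X5}  orig:{A}

Original NTs in T[1,2] deriving "dc": ["A"]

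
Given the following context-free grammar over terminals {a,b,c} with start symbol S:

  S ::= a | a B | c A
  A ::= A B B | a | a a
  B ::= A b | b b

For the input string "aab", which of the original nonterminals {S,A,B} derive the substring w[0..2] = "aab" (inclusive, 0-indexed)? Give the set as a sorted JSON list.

Convert to CNF:
  S -> T0 B | T2 A | a
  A -> A X3 | T0 T0 | a
  B -> A T1 | T1 T1
  T0 -> a
  T1 -> b
  T2 -> c
  X3 -> B B

Fill CYK table bottom-up — only the sub-triangle for w[0..2]:
  [0..0]={A,S,T0}  "a"  orig:{A,S}
  [1..1]={A,S,T0}  "a"  orig:{A,S}
  [2..2]={T1}  "b"  orig:{}
  [0..1]={A}  "aa"
  [1..2]={B}  "ab"
  [0..2]={B,S}  "aab"

Original NTs in T[0,2] deriving "aab": ["B", "S"]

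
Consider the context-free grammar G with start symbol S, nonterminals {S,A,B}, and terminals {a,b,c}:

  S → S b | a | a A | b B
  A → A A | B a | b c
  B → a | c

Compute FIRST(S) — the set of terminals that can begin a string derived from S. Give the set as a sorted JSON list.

FIRST sets, iterate to fixpoint:
pass 1:
  A via A→b c: +{b}
  B via B→a: +{a}
  B via B→c: +{c}
  S via S→a: +{a}
  S via S→b B: +{b}
  FIRST[S]={a,b}  FIRST[A]={b}  FIRST[B]={a,c}
pass 2:
  A via A→B a: +{a,c}
  FIRST[S]={a,b}  FIRST[A]={a,b,c}  FIRST[B]={a,c}
pass 3: (stable)
  FIRST[S]={a,b}  FIRST[A]={a,b,c}  FIRST[B]={a,c}

FIRST(S) = ["a", "b"]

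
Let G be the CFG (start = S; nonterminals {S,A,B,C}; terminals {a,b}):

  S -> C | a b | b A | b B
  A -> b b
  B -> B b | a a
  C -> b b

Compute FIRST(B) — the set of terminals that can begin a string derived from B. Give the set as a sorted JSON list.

Compute FIRST by fixpoint:
round 1:
  A via A→b b: +{b}
  B via B→a a: +{a}
  C via C→b b: +{b}
  S via S→C: +{b}
  S via S→a b: +{a}
  FIRST(S)={a,b}  FIRST(A)={b}  FIRST(B)={a}  FIRST(C)={b}
round 2: — fixpoint
  FIRST(S)={a,b}  FIRST(A)={b}  FIRST(B)={a}  FIRST(C)={b}

FIRST(B) = ["a"]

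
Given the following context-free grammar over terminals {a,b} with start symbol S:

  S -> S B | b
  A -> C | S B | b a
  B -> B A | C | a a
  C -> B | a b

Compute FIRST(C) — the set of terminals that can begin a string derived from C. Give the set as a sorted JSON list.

Compute FIRST by fixpoint:
iter 1:
  A via A→b a: +{b}
  B via B→a a: +{a}
  C via C→B: +{a}
  S via S→b: +{b}
  S: {b}  A: {b}  B: {a}  C: {a}
iter 2:
  A via A→C: +{a}
  S: {b}  A: {a,b}  B: {a}  C: {a}
iter 3: (no change)
  S: {b}  A: {a,b}  B: {a}  C: {a}

FIRST(C) = ["a"]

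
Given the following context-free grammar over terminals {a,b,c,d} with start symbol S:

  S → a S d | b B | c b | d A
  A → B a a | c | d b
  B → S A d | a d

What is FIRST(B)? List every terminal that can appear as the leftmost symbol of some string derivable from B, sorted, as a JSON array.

FIRST sets, iterate to fixpoint:
iter 1:
  A via A→c: +{c}
  A via A→d b: +{d}
  B via B→a d: +{a}
  S via S→a S d: +{a}
  S via S→b B: +{b}
  S via S→c b: +{c}
  S via S→d A: +{d}
  FIRST[S]={a,b,c,d}  FIRST[A]={c,d}  FIRST[B]={a}
iter 2:
  A via A→B a a: +{a}
  B via B→S A d: +{b,c,d}
  FIRST[S]={a,b,c,d}  FIRST[A]={a,c,d}  FIRST[B]={a,b,c,d}
iter 3:
  A via A→B a a: +{b}
  FIRST[S]={a,b,c,d}  FIRST[A]={a,b,c,d}  FIRST[B]={a,b,c,d}
iter 4: (stable)
  FIRST[S]={a,b,c,d}  FIRST[A]={a,b,c,d}  FIRST[B]={a,b,c,d}

FIRST(B) = ["a", "b", "c", "d"]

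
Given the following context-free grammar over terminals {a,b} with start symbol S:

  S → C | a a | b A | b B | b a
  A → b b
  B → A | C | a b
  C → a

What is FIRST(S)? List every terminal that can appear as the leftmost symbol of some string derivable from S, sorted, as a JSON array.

FIRST sets, iterate to fixpoint:
round 1:
  A via A→b b: +{b}
  B via B→A: +{b}
  B via B→a b: +{a}
  C via C→a: +{a}
  S via S→C: +{a}
  S via S→b A: +{b}
  S: {a,b}  A: {b}  B: {a,b}  C: {a}
round 2: done
  S: {a,b}  A: {b}  B: {a,b}  C: {a}

FIRST(S) = ["a", "b"]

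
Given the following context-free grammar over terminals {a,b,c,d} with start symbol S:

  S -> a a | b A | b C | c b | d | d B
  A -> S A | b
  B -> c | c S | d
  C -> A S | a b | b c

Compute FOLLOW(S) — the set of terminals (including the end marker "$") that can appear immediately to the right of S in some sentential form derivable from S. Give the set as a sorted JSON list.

FIRST iteration:
[1]
  A via A→b: +{b}
  B via B→c: +{c}
  B via B→d: +{d}
  C via C→A S: +{b}
  C via C→a b: +{a}
  S via S→a a: +{a}
  S via S→b A: +{b}
  S via S→c b: +{c}
  S via S→d: +{d}
  FIRST[S]={a,b,c,d}  FIRST[A]={b}  FIRST[B]={c,d}  FIRST[C]={a,b}
[2]
  A via A→S A: +{a,c,d}
  C via C→A S: +{c,d}
  FIRST[S]={a,b,c,d}  FIRST[A]={a,b,c,d}  FIRST[B]={c,d}  FIRST[C]={a,b,c,d}
[3] (stable)
  FIRST[S]={a,b,c,d}  FIRST[A]={a,b,c,d}  FIRST[B]={c,d}  FIRST[C]={a,b,c,d}

Compute FOLLOW by fixpoint:
FOLLOW(S) := {$}
pass 1:
  A→S A: FOLLOW(S) ⊇ FIRST(A) = {a,b,c,d}; new: +{a,b,c,d}
  C→A S: FOLLOW(A) ⊇ FIRST(S) = {a,b,c,d}; new: +{a,b,c,d}
  S→b A: FOLLOW(A) ⊇ FOLLOW(S) ⊇ {$,a,b,c,d}; new: +{$}
  S→b C: FOLLOW(C) ⊇ FOLLOW(S) ⊇ {$,a,b,c,d}; new: +{$,a,b,c,d}
  S→d B: FOLLOW(B) ⊇ FOLLOW(S) ⊇ {$,a,b,c,d}; new: +{$,a,b,c,d}
  FOLLOW[S]={$,a,b,c,d}  FOLLOW[A]={$,a,b,c,d}  FOLLOW[B]={$,a,b,c,d}  FOLLOW[C]={$,a,b,c,d}
pass 2: — fixpoint
  FOLLOW[S]={$,a,b,c,d}  FOLLOW[A]={$,a,b,c,d}  FOLLOW[B]={$,a,b,c,d}  FOLLOW[C]={$,a,b,c,d}

FOLLOW(S) = ["$", "a", "b", "c", "d"]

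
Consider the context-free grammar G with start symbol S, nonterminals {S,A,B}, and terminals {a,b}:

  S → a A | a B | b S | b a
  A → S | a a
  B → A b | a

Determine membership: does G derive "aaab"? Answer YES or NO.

CNF form of G:
  S -> T0 A | T0 B | T1 S | T1 T0
  A -> T0 A | T0 B | T0 T0 | T1 S | T1 T0
  B -> A T1 | a
  T0 -> a
  T1 -> b

CYK table (by increasing span):
  [0..0]={B,T0}  "a"  orig:{B}
  [1..1]={B,T0}  "a"  orig:{B}
  [2..2]={B,T0}  "a"  orig:{B}
  [3..3]={T1}  "b"  orig:{}
  [0..1]={A,S}  "aa"
  [1..2]={A,S}  "aa"
  [2..3]=∅  "ab"
  [0..2]={A,S}  "aaa"
  [1..3]={B}  "aab"
  [0..3]={A,B,S}  "aaab"

S ∈ T[0,3] ⇒ YES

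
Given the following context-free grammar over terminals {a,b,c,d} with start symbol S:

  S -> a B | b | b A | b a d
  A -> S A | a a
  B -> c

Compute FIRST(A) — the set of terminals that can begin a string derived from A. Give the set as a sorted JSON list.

FIRST iteration:
pass 1:
  A via A→a a: +{a}
  B via B→c: +{c}
  S via S→a B: +{a}
  S via S→b: +{b}
  FIRST(S)={a,b}  FIRST(A)={a}  FIRST(B)={c}
pass 2:
  A via A→S A: +{b}
  FIRST(S)={a,b}  FIRST(A)={a,b}  FIRST(B)={c}
pass 3: (stable)
  FIRST(S)={a,b}  FIRST(A)={a,b}  FIRST(B)={c}

FIRST(A) = ["a", "b"]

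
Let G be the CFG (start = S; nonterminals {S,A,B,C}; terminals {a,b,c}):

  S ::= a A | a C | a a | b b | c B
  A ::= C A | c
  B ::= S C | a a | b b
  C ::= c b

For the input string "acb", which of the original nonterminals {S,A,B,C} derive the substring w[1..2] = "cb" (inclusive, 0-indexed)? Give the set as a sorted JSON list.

Convert to CNF:
  S -> T0 A | T0 C | T0 T0 | T1 T1 | T2 B
  A -> C A | c
  B -> S C | T0 T0 | T1 T1
  C -> T2 T1
  T0 -> a
  T1 -> b
  T2 -> c

CYK fill — only the sub-triangle for w[1..2]:
  [1..1]={A,T2}  "c"  orig:{A}
  [2..2]={T1}  "b"  orig:{}
  [1..2]={C}  "cb"

Original NTs in T[1,2] deriving "cb": ["C"]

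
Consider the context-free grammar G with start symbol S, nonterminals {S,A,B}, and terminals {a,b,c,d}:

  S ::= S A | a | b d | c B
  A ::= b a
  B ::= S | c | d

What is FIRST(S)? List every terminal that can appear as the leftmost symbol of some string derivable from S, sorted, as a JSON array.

FIRST sets, iterate to fixpoint:
[1]
  A via A→b a: +{b}
  B via B→c: +{c}
  B via B→d: +{d}
  S via S→a: +{a}
  S via S→b d: +{b}
  S via S→c B: +{c}
  S: {a,b,c}  A: {b}  B: {c,d}
[2]
  B via B→S: +{a,b}
  S: {a,b,c}  A: {b}  B: {a,b,c,d}
[3] done
  S: {a,b,c}  A: {b}  B: {a,b,c,d}

FIRST(S) = ["a", "b", "c"]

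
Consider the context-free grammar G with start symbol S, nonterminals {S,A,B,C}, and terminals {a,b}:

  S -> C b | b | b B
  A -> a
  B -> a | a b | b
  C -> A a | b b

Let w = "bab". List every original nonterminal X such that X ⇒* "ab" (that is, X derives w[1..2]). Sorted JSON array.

Convert to CNF:
  S -> C T1 | T1 B | b
  A -> a
  B -> T0 T1 | a | b
  C -> A T0 | T1 T1
  T0 -> a
  T1 -> b

Fill CYK table bottom-up (cells [i..j] with 1 ≤ i ≤ j ≤ 2 only):
  cell(1,1) a: {A,B,T0}  orig:{A,B}
  cell(2,2) b: {B,S,T1}  orig:{B,S}
  cell(1,2) ab: {B}

Original NTs in T[1,2] deriving "ab": ["B"]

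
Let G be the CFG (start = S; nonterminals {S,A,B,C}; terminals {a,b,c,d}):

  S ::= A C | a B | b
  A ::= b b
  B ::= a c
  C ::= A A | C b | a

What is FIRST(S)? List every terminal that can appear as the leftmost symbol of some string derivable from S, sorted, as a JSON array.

FIRST iteration:
[1]
  A via A→b b: +{b}
  B via B→a c: +{a}
  C via C→A A: +{b}
  C via C→a: +{a}
  S via S→A C: +{b}
  S via S→a B: +{a}
  S: {a,b}  A: {b}  B: {a}  C: {a,b}
[2] — fixpoint
  S: {a,b}  A: {b}  B: {a}  C: {a,b}

FIRST(S) = ["a", "b"]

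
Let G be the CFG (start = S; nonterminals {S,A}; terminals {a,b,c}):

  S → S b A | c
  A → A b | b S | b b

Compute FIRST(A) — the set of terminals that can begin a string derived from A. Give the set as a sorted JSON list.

Compute FIRST by fixpoint:
round 1:
  A via A→b S: +{b}
  S via S→c: +{c}
  FIRST[S]={c}  FIRST[A]={b}
round 2: — fixpoint
  FIRST[S]={c}  FIRST[A]={b}

FIRST(A) = ["b"]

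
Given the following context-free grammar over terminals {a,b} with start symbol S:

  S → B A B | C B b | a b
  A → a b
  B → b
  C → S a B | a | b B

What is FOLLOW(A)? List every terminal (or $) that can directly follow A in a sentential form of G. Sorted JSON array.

Compute FIRST by fixpoint:
iter 1:
  A via A→a b: +{a}
  B via B→b: +{b}
  C via C→a: +{a}
  C via C→b B: +{b}
  S via S→B A B: +{b}
  S via S→C B b: +{a}
  S: {a,b}  A: {a}  B: {b}  C: {a,b}
iter 2: (no change)
  S: {a,b}  A: {a}  B: {b}  C: {a,b}

FOLLOW sets:
FOLLOW(S) := {$}
iter 1:
  C→S a B: FOLLOW(S) ⊇ FIRST(a) = {a}; new: +{a}
  S→B A B: FOLLOW(B) ⊇ FIRST(A) = {a}; new: +{a}
  S→B A B: FOLLOW(A) ⊇ FIRST(B) = {b}; new: +{b}
  S→B A B: FOLLOW(B) ⊇ FOLLOW(S) ⊇ {$,a}; new: +{$}
  S→C B b: FOLLOW(C) ⊇ FIRST(B) = {b}; new: +{b}
  S→C B b: FOLLOW(B) ⊇ FIRST(b) = {b}; new: +{b}
  S: {$,a}  A: {b}  B: {$,a,b}  C: {b}
iter 2: — fixpoint
  S: {$,a}  A: {b}  B: {$,a,b}  C: {b}

FOLLOW(A) = ["b"]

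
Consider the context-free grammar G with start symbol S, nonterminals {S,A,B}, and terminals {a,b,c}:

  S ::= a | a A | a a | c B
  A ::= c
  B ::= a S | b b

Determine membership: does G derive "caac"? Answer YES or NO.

Convert to CNF:
  S -> T0 A | T0 T0 | T2 B | a
  A -> c
  B -> T0 S | T1 T1
  T0 -> a
  T1 -> b
  T2 -> c

Fill CYK table bottom-up:
  [0..0]={A,T2}  "c"  orig:{A}
  [1..1]={S,T0}  "a"  orig:{S}
  [2..2]={S,T0}  "a"  orig:{S}
  [3..3]={A,T2}  "c"  orig:{A}
  [0..1]=∅  "ca"
  [1..2]={B,S}  "aa"
  [2..3]={S}  "ac"
  [0..2]={S}  "caa"
  [1..3]={B}  "aac"
  [0..3]={S}  "caac"

S ∈ T[0,3] ⇒ YES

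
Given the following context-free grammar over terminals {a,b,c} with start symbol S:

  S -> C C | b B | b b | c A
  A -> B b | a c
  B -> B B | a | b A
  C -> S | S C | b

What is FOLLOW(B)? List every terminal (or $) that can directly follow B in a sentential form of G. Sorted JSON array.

FIRST sets, iterate to fixpoint:
[1]
  A via A→a c: +{a}
  B via B→a: +{a}
  B via B→b A: +{b}
  C via C→b: +{b}
  S via S→C C: +{b}
  S via S→c A: +{c}
  FIRST[S]={b,c}  FIRST[A]={a}  FIRST[B]={a,b}  FIRST[C]={b}
[2]
  A via A→B b: +{b}
  C via C→S: +{c}
  FIRST[S]={b,c}  FIRST[A]={a,b}  FIRST[B]={a,b}  FIRST[C]={b,c}
[3] (stable)
  FIRST[S]={b,c}  FIRST[A]={a,b}  FIRST[B]={a,b}  FIRST[C]={b,c}

Compute FOLLOW by fixpoint:
seed FOLLOW(S) with $
iter 1:
  A→B b: FOLLOW(B) ⊇ FIRST(b) = {b}; new: +{b}
  B→B B: FOLLOW(B) ⊇ FIRST(B) = {a,b}; new: +{a}
  B→b A: FOLLOW(A) ⊇ FOLLOW(B) ⊇ {a,b}; new: +{a,b}
  C→S C: FOLLOW(S) ⊇ FIRST(C) = {b,c}; new: +{b,c}
  S→C C: FOLLOW(C) ⊇ FIRST(C) = {b,c}; new: +{b,c}
  S→C C: FOLLOW(C) ⊇ FOLLOW(S) ⊇ {$,b,c}; new: +{$}
  S→b B: FOLLOW(B) ⊇ FOLLOW(S) ⊇ {$,b,c}; new: +{$,c}
  S→c A: FOLLOW(A) ⊇ FOLLOW(S) ⊇ {$,b,c}; new: +{$,c}
  FOLLOW(S)={$,b,c}  FOLLOW(A)={$,a,b,c}  FOLLOW(B)={$,a,b,c}  FOLLOW(C)={$,b,c}
iter 2: (no change)
  FOLLOW(S)={$,b,c}  FOLLOW(A)={$,a,b,c}  FOLLOW(B)={$,a,b,c}  FOLLOW(C)={$,b,c}

FOLLOW(B) = ["$", "a", "b", "c"]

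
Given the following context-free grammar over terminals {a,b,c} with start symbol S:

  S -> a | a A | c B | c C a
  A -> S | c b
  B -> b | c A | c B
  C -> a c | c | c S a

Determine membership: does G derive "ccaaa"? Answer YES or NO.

Convert to CNF:
  S -> T0 A | T1 B | T1 X5 | a
  A -> T0 A | T1 B | T1 T2 | T1 X3 | a
  B -> T1 A | T1 B | b
  C -> T0 T1 | T1 X4 | c
  T0 -> a
  T1 -> c
  T2 -> b
  X3 -> C T0
  X4 -> S T0
  X5 -> C T0

CYK fill:
  cell(0,0) c: {C,T1}  orig:{C}
  cell(1,1) c: {C,T1}  orig:{C}
  cell(2,2) a: {A,S,T0}  orig:{A,S}
  cell(3,3) a: {A,S,T0}  orig:{A,S}
  cell(4,4) a: {A,S,T0}  orig:{A,S}
  cell(0,1) cc: ∅
  cell(1,2) ca: {B,X3,X5}  orig:{B}
  cell(2,3) aa: {A,S,X4}  orig:{A,S}
  cell(3,4) aa: {A,S,X4}  orig:{A,S}
  cell(0,2) cca: {A,B,S}
  cell(1,3) caa: {B,C}
  cell(2,4) aaa: {A,S,X4}  orig:{A,S}
  cell(0,3) ccaa: {A,B,S,X4}  orig:{A,B,S}
  cell(1,4) caaa: {B,C,X3,X5}  orig:{B,C}
  cell(0,4) ccaaa: {A,B,S,X4}  orig:{A,B,S}

S ∈ T[0,4] ⇒ YES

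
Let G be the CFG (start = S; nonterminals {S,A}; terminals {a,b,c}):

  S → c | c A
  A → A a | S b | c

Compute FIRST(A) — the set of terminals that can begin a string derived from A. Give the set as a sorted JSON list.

FIRST iteration:
round 1:
  A via A→c: +{c}
  S via S→c: +{c}
  FIRST[S]={c}  FIRST[A]={c}
round 2: (no change)
  FIRST[S]={c}  FIRST[A]={c}

FIRST(A) = ["c"]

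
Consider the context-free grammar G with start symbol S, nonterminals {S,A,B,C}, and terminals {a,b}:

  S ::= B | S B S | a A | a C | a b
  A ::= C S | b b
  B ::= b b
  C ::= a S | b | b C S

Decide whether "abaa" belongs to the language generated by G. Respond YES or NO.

CNF form of G:
  S -> S X3 | T0 T0 | T1 A | T1 C | T1 T0
  A -> C S | T0 T0
  B -> T0 T0
  C -> T0 X2 | T1 S | b
  T0 -> b
  T1 -> a
  X2 -> C S
  X3 -> B S

Fill CYK table bottom-up:
  T[0,0] 'a' = {T1}  orig:{}
  T[1,1] 'b' = {C,T0}  orig:{C}
  T[2,2] 'a' = {T1}  orig:{}
  T[3,3] 'a' = {T1}  orig:{}
  T[0,1] 'ab' = {S}
  T[1,2] 'ba' = ∅
  T[2,3] 'aa' = ∅
  T[0,2] 'aba' = ∅
  T[1,3] 'baa' = ∅
  T[0,3] 'abaa' = ∅

S ∉ T[0,3] ⇒ NO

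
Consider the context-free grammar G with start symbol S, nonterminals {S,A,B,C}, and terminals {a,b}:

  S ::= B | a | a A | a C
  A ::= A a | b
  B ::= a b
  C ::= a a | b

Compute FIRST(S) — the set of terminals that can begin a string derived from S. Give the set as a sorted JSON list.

FIRST iteration:
iter 1:
  A via A→b: +{b}
  B via B→a b: +{a}
  C via C→a a: +{a}
  C via C→b: +{b}
  S via S→B: +{a}
  S: {a}  A: {b}  B: {a}  C: {a,b}
iter 2: — fixpoint
  S: {a}  A: {b}  B: {a}  C: {a,b}

FIRST(S) = ["a"]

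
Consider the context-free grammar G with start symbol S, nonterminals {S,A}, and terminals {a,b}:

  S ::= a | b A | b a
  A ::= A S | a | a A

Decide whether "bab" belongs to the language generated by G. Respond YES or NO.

Convert to CNF:
  S -> T1 A | T1 T0 | a
  A -> A S | T0 A | a
  T0 -> a
  T1 -> b

CYK table (by increasing span):
  T[0,0] 'b' = {T1}  orig:{}
  T[1,1] 'a' = {A,S,T0}  orig:{A,S}
  T[2,2] 'b' = {T1}  orig:{}
  T[0,1] 'ba' = {S}
  T[1,2] 'ab' = ∅
  T[0,2] 'bab' = ∅

S ∉ T[0,2] ⇒ NO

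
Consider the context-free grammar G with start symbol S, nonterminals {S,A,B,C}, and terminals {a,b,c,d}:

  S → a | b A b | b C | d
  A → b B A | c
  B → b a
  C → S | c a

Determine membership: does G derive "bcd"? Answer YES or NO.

CNF form of G:
  S -> T0 C | T0 X5 | a | d
  A -> T0 X3 | c
  B -> T0 T1
  C -> T0 C | T0 X4 | T2 T1 | a | d
  T0 -> b
  T1 -> a
  T2 -> c
  X3 -> B A
  X4 -> A T0
  X5 -> A T0

Fill CYK table bottom-up:
  cell(0,0) b: {T0}  orig:{}
  cell(1,1) c: {A,T2}  orig:{A}
  cell(2,2) d: {C,S}
  cell(0,1) bc: ∅
  cell(1,2) cd: ∅
  cell(0,2) bcd: ∅

S ∉ T[0,2] ⇒ NO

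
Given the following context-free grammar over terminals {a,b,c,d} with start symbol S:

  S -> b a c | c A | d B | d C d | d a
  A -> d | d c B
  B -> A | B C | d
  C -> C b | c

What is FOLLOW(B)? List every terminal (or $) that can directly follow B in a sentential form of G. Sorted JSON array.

Compute FIRST by fixpoint:
round 1:
  A via A→d: +{d}
  B via B→A: +{d}
  C via C→c: +{c}
  S via S→b a c: +{b}
  S via S→c A: +{c}
  S via S→d B: +{d}
  S: {b,c,d}  A: {d}  B: {d}  C: {c}
round 2: done
  S: {b,c,d}  A: {d}  B: {d}  C: {c}

FOLLOW iteration:
FOLLOW(S) := {$}
iter 1:
  B→B C: FOLLOW(B) ⊇ FIRST(C) = {c}; new: +{c}
  B→B C: FOLLOW(C) ⊇ FOLLOW(B) ⊇ {c}; new: +{c}
  C→C b: FOLLOW(C) ⊇ FIRST(b) = {b}; new: +{b}
  S→c A: FOLLOW(A) ⊇ FOLLOW(S) ⊇ {$}; new: +{$}
  S→d B: FOLLOW(B) ⊇ FOLLOW(S) ⊇ {$}; new: +{$}
  S→d C d: FOLLOW(C) ⊇ FIRST(d) = {d}; new: +{d}
  S: {$}  A: {$}  B: {$,c}  C: {b,c,d}
iter 2:
  B→A: FOLLOW(A) ⊇ FOLLOW(B) ⊇ {$,c}; new: +{c}
  B→B C: FOLLOW(C) ⊇ FOLLOW(B) ⊇ {$,c}; new: +{$}
  S: {$}  A: {$,c}  B: {$,c}  C: {$,b,c,d}
iter 3: (stable)
  S: {$}  A: {$,c}  B: {$,c}  C: {$,b,c,d}

FOLLOW(B) = ["$", "c"]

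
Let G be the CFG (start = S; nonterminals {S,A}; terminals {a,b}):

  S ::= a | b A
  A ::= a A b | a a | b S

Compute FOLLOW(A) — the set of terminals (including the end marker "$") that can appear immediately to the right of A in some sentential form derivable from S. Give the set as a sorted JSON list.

Compute FIRST by fixpoint:
pass 1:
  A via A→a A b: +{a}
  A via A→b S: +{b}
  S via S→a: +{a}
  S via S→b A: +{b}
  FIRST[S]={a,b}  FIRST[A]={a,b}
pass 2: — fixpoint
  FIRST[S]={a,b}  FIRST[A]={a,b}

Compute FOLLOW by fixpoint:
FOLLOW(S) := {$}
[1]
  A→a A b: FOLLOW(A) ⊇ FIRST(b) = {b}; new: +{b}
  A→b S: FOLLOW(S) ⊇ FOLLOW(A) ⊇ {b}; new: +{b}
  S→b A: FOLLOW(A) ⊇ FOLLOW(S) ⊇ {$,b}; new: +{$}
  FOLLOW(S)={$,b}  FOLLOW(A)={$,b}
[2] (stable)
  FOLLOW(S)={$,b}  FOLLOW(A)={$,b}

FOLLOW(A) = ["$", "b"]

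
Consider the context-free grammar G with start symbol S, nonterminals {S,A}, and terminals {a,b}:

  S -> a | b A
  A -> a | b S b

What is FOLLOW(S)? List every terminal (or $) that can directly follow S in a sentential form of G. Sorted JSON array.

FIRST sets, iterate to fixpoint:
pass 1:
  A via A→a: +{a}
  A via A→b S b: +{b}
  S via S→a: +{a}
  S via S→b A: +{b}
  FIRST(S)={a,b}  FIRST(A)={a,b}
pass 2: done
  FIRST(S)={a,b}  FIRST(A)={a,b}

FOLLOW sets:
FOLLOW(S) := {$}
round 1:
  A→b S b: FOLLOW(S) ⊇ FIRST(b) = {b}; new: +{b}
  S→b A: FOLLOW(A) ⊇ FOLLOW(S) ⊇ {$,b}; new: +{$,b}
  S: {$,b}  A: {$,b}
round 2: (stable)
  S: {$,b}  A: {$,b}

FOLLOW(S) = ["$", "b"]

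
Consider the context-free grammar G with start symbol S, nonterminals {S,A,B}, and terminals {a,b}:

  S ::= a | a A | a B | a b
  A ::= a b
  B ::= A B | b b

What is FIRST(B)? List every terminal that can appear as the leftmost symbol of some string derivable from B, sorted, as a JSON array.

FIRST iteration:
pass 1:
  A via A→a b: +{a}
  B via B→A B: +{a}
  B via B→b b: +{b}
  S via S→a: +{a}
  FIRST(S)={a}  FIRST(A)={a}  FIRST(B)={a,b}
pass 2: done
  FIRST(S)={a}  FIRST(A)={a}  FIRST(B)={a,b}

FIRST(B) = ["a", "b"]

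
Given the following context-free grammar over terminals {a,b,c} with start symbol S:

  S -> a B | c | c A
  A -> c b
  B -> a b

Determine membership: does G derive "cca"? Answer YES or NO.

Convert to CNF:
  S -> T0 A | T2 B | c
  A -> T0 T1
  B -> T2 T1
  T0 -> c
  T1 -> b
  T2 -> a

CYK fill:
  cell(0,0) c: {S,T0}  orig:{S}
  cell(1,1) c: {S,T0}  orig:{S}
  cell(2,2) a: {T2}  orig:{}
  cell(0,1) cc: ∅
  cell(1,2) ca: ∅
  cell(0,2) cca: ∅

S ∉ T[0,2] ⇒ NO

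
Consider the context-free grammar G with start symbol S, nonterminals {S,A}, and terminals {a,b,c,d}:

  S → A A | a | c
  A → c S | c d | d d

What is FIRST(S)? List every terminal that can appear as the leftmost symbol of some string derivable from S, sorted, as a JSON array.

FIRST sets, iterate to fixpoint:
iter 1:
  A via A→c S: +{c}
  A via A→d d: +{d}
  S via S→A A: +{c,d}
  S via S→a: +{a}
  S: {a,c,d}  A: {c,d}
iter 2: done
  S: {a,c,d}  A: {c,d}

FIRST(S) = ["a", "c", "d"]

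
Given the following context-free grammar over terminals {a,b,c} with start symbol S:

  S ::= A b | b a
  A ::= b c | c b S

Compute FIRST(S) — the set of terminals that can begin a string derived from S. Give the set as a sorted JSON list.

FIRST sets, iterate to fixpoint:
round 1:
  A via A→b c: +{b}
  A via A→c b S: +{c}
  S via S→A b: +{b,c}
  FIRST[S]={b,c}  FIRST[A]={b,c}
round 2: — fixpoint
  FIRST[S]={b,c}  FIRST[A]={b,c}

FIRST(S) = ["b", "c"]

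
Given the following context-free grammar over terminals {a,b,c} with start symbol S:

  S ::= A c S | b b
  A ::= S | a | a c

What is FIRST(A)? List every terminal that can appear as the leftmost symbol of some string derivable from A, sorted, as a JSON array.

FIRST sets, iterate to fixpoint:
round 1:
  A via A→a: +{a}
  S via S→A c S: +{a}
  S via S→b b: +{b}
  S: {a,b}  A: {a}
round 2:
  A via A→S: +{b}
  S: {a,b}  A: {a,b}
round 3: (no change)
  S: {a,b}  A: {a,b}

FIRST(A) = ["a", "b"]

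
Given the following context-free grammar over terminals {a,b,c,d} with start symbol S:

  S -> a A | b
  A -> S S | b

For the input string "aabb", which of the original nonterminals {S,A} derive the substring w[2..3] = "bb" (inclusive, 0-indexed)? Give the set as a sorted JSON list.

Convert to CNF:
  S -> T0 A | b
  A -> S S | b
  T0 -> a

CYK table (by increasing span) (cells [i..j] with 2 ≤ i ≤ j ≤ 3 only):
  cell(2,2) b: {A,S}
  cell(3,3) b: {A,S}
  cell(2,3) bb: {A}

Original NTs in T[2,3] deriving "bb": ["A"]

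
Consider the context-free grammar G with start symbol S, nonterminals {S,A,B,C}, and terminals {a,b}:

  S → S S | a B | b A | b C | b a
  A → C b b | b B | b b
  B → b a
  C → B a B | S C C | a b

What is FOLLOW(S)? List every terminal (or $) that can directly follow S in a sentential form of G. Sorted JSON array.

FIRST sets, iterate to fixpoint:
pass 1:
  A via A→b B: +{b}
  B via B→b a: +{b}
  C via C→B a B: +{b}
  C via C→a b: +{a}
  S via S→a B: +{a}
  S via S→b A: +{b}
  FIRST(S)={a,b}  FIRST(A)={b}  FIRST(B)={b}  FIRST(C)={a,b}
pass 2:
  A via A→C b b: +{a}
  FIRST(S)={a,b}  FIRST(A)={a,b}  FIRST(B)={b}  FIRST(C)={a,b}
pass 3: done
  FIRST(S)={a,b}  FIRST(A)={a,b}  FIRST(B)={b}  FIRST(C)={a,b}

FOLLOW sets:
FOLLOW(S) := {$}
pass 1:
  A→C b b: FOLLOW(C) ⊇ FIRST(b) = {b}; new: +{b}
  C→B a B: FOLLOW(B) ⊇ FIRST(a) = {a}; new: +{a}
  C→B a B: FOLLOW(B) ⊇ FOLLOW(C) ⊇ {b}; new: +{b}
  C→S C C: FOLLOW(S) ⊇ FIRST(C) = {a,b}; new: +{a,b}
  C→S C C: FOLLOW(C) ⊇ FIRST(C) = {a,b}; new: +{a}
  S→a B: FOLLOW(B) ⊇ FOLLOW(S) ⊇ {$,a,b}; new: +{$}
  S→b A: FOLLOW(A) ⊇ FOLLOW(S) ⊇ {$,a,b}; new: +{$,a,b}
  S→b C: FOLLOW(C) ⊇ FOLLOW(S) ⊇ {$,a,b}; new: +{$}
  FOLLOW(S)={$,a,b}  FOLLOW(A)={$,a,b}  FOLLOW(B)={$,a,b}  FOLLOW(C)={$,a,b}
pass 2: (stable)
  FOLLOW(S)={$,a,b}  FOLLOW(A)={$,a,b}  FOLLOW(B)={$,a,b}  FOLLOW(C)={$,a,b}

FOLLOW(S) = ["$", "a", "b"]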